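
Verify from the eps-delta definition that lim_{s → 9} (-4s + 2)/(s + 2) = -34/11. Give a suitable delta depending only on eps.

Let eps > 0 be given. We want delta > 0 with 0 < |s − 9| < delta ⇒ |(-4s + 2)/(s + 2) + 34/11| < eps.
Combining over a common denominator, (-4s + 2)/(s + 2) + 34/11 = [(-4s + 2)·11 − (-34)·(s + 2)] / [11·(s + 2)] = -10(s − 9) / (11(s + 2)).
So |(-4s + 2)/(s + 2) + 34/11| = 10|s − 9| / (11·|s + 2|).
Require delta ≤ 11/2, so |s + 2| ≥ |11| − |s − 9| > 11 − 11/2 = 11/2.
Hence |(-4s + 2)/(s + 2) + 34/11| < 10|s − 9|/(11·(11/2)) = (20/121)|s − 9|, which is < eps once |s − 9| < (121/20)eps.
Take delta = min(11/2, (121/20)eps). Then 0 < |s − 9| < delta forces both bounds, so |(-4s + 2)/(s + 2) + 34/11| < eps.

delta = min(11/2, (121/20)eps)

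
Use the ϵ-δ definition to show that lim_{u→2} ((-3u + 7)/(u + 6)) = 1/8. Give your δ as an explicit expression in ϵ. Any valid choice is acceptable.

δ = min(4, (32/25)ϵ)

Suppose ϵ > 0. We want δ > 0 with 0 < |u − 2| < δ ⇒ |(-3u + 7)/(u + 6) − (1/8)| < ϵ.
Combining over a common denominator, (-3u + 7)/(u + 6) − (1/8) = [(-3u + 7)·8 − 1·(u + 6)] / [8·(u + 6)] = -25(u − 2) / (8(u + 6)).
So |(-3u + 7)/(u + 6) − (1/8)| = 25|u − 2| / (8·|u + 6|).
Require δ ≤ 4, so |u + 6| ≥ |8| − |u − 2| > 8 − 4 = 4.
Hence |(-3u + 7)/(u + 6) − (1/8)| < 25|u − 2|/(8·4) = (25/32)|u − 2|, which is < ϵ once |u − 2| < (32/25)ϵ.
Take δ = min(4, (32/25)ϵ). Then 0 < |u − 2| < δ forces both bounds, so |(-3u + 7)/(u + 6) − (1/8)| < ϵ.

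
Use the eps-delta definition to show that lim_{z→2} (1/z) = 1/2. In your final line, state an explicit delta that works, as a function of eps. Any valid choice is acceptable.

delta = min(1, 2eps)

Suppose eps > 0. We seek delta > 0 such that 0 < |z − 2| < delta implies |1/z − (1/2)| < eps.
|1/z − (1/2)| = |2 − z|/(2·|z|) = |z − 2|/(2|z|).
Restrict delta ≤ 1. Then |z − 2| < 1 gives |z| > 1, so 2|z| > 2.
Then |1/z − (1/2)| < |z − 2|/2, which is < eps when |z − 2| < 2eps.
Take delta = min(1, 2eps). Then 0 < |z − 2| < delta gives both |z − 2| < 1 and |z − 2| < 2eps, so |1/z − (1/2)| < eps.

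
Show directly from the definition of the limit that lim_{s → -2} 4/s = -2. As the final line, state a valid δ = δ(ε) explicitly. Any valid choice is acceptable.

δ = min(1, (1/2)ε)

Let ε > 0 be given. We seek δ > 0 such that 0 < |s + 2| < δ implies |4/s + 2| < ε.
|4/s + 2| = 4·|-2 − s|/(2·|s|) = 4|s + 2|/(2|s|).
Require δ ≤ 1 so that |s| > 2 − 1 = 1, hence 2|s| > 2.
Then |4/s + 2| < 4|s + 2|/2, which is < ε when |s + 2| < (1/2)ε.
Take δ = min(1, (1/2)ε). Then 0 < |s + 2| < δ gives both |s + 2| < 1 and |s + 2| < (1/2)ε, so |4/s + 2| < ε.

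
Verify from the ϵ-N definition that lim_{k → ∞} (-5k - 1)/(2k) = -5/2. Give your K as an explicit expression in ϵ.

K = (1/2)/ϵ

Suppose ϵ > 0. For k ≥ 1, |(-5k - 1)/(2k) + 5/2| = |-2|/(2(2k)) = 2/(2(2k)).
Since 2k ≥ 2k for k ≥ 1, this is ≤ 2/(2·2k) = (1/2)/k.
So |(-5k - 1)/(2k) + 5/2| < ϵ whenever k > (1/2)/ϵ.
Take K = (1/2)/ϵ. If k > K then |(-5k - 1)/(2k) + 5/2| ≤ (1/2)/k < ϵ.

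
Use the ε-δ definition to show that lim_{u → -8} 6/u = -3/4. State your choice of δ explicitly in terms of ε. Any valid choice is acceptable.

δ = min(4, (16/3)ε)

Fix ε > 0. We seek δ > 0 such that 0 < |u + 8| < δ implies |6/u + 3/4| < ε.
|6/u + 3/4| = 6·|-8 − u|/(8·|u|) = 6|u + 8|/(8|u|).
Restrict δ ≤ 4. Then |u + 8| < 4 gives |u| > 4, so 8|u| > 32.
Then |6/u + 3/4| < 6|u + 8|/32, which is < ε when |u + 8| < (16/3)ε.
Take δ = min(4, (16/3)ε). Then 0 < |u + 8| < δ gives both |u + 8| < 4 and |u + 8| < (16/3)ε, so |6/u + 3/4| < ε.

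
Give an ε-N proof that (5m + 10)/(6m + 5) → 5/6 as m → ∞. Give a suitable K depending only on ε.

K = (35/36)/ε

Let ε > 0. For m ≥ 1, |(5m + 10)/(6m + 5) − (5/6)| = |35|/(6(6m + 5)) = 35/(6(6m + 5)).
Since 6m + 5 ≥ 6m for m ≥ 1, this is ≤ 35/(6·6m) = (35/36)/m.
So |(5m + 10)/(6m + 5) − (5/6)| < ε whenever m > (35/36)/ε.
Take K = (35/36)/ε. If m > K then |(5m + 10)/(6m + 5) − (5/6)| ≤ (35/36)/m < ε.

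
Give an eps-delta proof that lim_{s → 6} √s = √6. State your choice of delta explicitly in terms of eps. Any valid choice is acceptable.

Let eps > 0. We want delta > 0 such that 0 < |s − 6| < delta implies |√s − √6| < eps.
Rationalise: √s − √6 = (s − 6)/(√s + √6), so |√s − √6| = |s − 6|/(√s + √6).
Restrict delta ≤ 6 so that |s − 6| < 6 forces s > 0, and then √s + √6 > √6.
Hence |√s − √6| < |s − 6|/√6, which is < eps once |s − 6| < √6·eps.
Take delta = min(6, √6·eps). If 0 < |s − 6| < delta then s > 0 and |√s − √6| < |s − 6|/√6 < eps.

delta = min(6, √6·eps)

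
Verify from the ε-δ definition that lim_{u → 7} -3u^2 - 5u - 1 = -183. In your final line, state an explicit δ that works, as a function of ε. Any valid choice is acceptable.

Let ε > 0. We want δ > 0 such that 0 < |u − 7| < δ implies |(-3u^2 - 5u - 1) + 183| < ε.
(-3u^2 - 5u - 1) + 183 = -3u^2 - 5u + 182 = (u − 7)(-3u - 26).
So |(-3u^2 - 5u - 1) + 183| = |u − 7|·|-3u - 26|.
Assume first that |u − 7| < 1, so |u| < 8. Then |-3u - 26| ≤ 3·8 + 26 = 50.
Hence |(-3u^2 - 5u - 1) + 183| ≤ 50|u − 7| < ε provided |u − 7| < ε/50.
Choosing δ = min(1, ε/50) ensures both conditions, hence |(-3u^2 - 5u - 1) + 183| < ε.

δ = min(1, ε/50)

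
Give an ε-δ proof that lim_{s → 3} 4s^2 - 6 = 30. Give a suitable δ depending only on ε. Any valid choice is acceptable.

δ = min(1, ε/28)

Fix ε > 0. We want δ > 0 such that 0 < |s − 3| < δ implies |(4s^2 - 6) − 30| < ε.
(4s^2 - 6) − 30 = 4s^2 - 36 = (s − 3)(4s + 12).
So |(4s^2 - 6) − 30| = |s − 3|·|4s + 12|.
Require δ ≤ 1. Then |s − 3| < 1 gives |s| < 4, and by the triangle inequality |4s + 12| ≤ 4·4 + 12 = 28.
Hence |(4s^2 - 6) − 30| ≤ 28|s − 3| < ε provided |s − 3| < ε/28.
Take δ = min(1, ε/28). Then 0 < |s − 3| < δ gives both |s − 3| < 1 and |s − 3| < ε/28, so |(4s^2 - 6) − 30| < ε.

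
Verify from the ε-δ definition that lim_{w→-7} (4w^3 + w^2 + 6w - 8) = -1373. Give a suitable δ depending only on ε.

δ = min(1, ε/667)

Let ε > 0. We want δ > 0 such that 0 < |w + 7| < δ implies |(4w^3 + w^2 + 6w - 8) + 1373| < ε.
(4w^3 + w^2 + 6w - 8) + 1373 = 4w^3 + w^2 + 6w + 1365 = (w + 7)(4w^2 - 27w + 195).
So |(4w^3 + w^2 + 6w - 8) + 1373| = |w + 7|·|4w^2 - 27w + 195|.
Require δ ≤ 1. Then |w + 7| < 1 gives |w| < 8, and by the triangle inequality |4w^2 - 27w + 195| ≤ 4·8^2 + 27·8 + 195 = 667.
Hence |(4w^3 + w^2 + 6w - 8) + 1373| ≤ 667|w + 7| < ε provided |w + 7| < ε/667.
Choosing δ = min(1, ε/667) ensures both conditions, hence |(4w^3 + w^2 + 6w - 8) + 1373| < ε.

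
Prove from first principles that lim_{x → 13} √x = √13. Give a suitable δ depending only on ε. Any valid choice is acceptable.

δ = min(13, √13·ε)

Let ε > 0. We want δ > 0 such that 0 < |x − 13| < δ implies |√x − √13| < ε.
Multiplying by the conjugate, |√x − √13| = |x − 13|/(√x + √13).
Restrict δ ≤ 13 so that |x − 13| < 13 forces x > 0, and then √x + √13 > √13.
Hence |√x − √13| < |x − 13|/√13, which is < ε once |x − 13| < √13·ε.
Take δ = min(13, √13·ε). If 0 < |x − 13| < δ then x > 0 and |√x − √13| < |x − 13|/√13 < ε.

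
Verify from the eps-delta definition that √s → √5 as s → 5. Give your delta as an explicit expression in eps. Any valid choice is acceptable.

delta = min(5, √5·eps)

Suppose eps > 0. We want delta > 0 such that 0 < |s − 5| < delta implies |√s − √5| < eps.
Multiplying by the conjugate, |√s − √5| = |s − 5|/(√s + √5).
Restrict delta ≤ 5 so that |s − 5| < 5 forces s > 0, and then √s + √5 > √5.
Hence |√s − √5| < |s − 5|/√5, which is < eps once |s − 5| < √5·eps.
Take delta = min(5, √5·eps). If 0 < |s − 5| < delta then s > 0 and |√s − √5| < |s − 5|/√5 < eps.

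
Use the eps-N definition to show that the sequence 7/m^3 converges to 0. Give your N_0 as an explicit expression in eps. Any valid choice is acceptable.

N_0 = (7/eps)^{1/3}

Let eps > 0. For m ≥ 1, |7/m^3 − 0| = 7/m^3.
7/m^3 < eps ⇔ m^3 > 7/eps ⇔ m > (7/eps)^{1/3}.
Take N_0 = (7/eps)^{1/3}. Then m > N_0 implies 7/m^3 < eps.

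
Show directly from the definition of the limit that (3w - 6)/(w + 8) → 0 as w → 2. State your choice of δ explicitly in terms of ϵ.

δ = min(5, (5/3)ϵ)

Suppose ϵ > 0. We want δ > 0 with 0 < |w − 2| < δ ⇒ |(3w - 6)/(w + 8) − 0| < ϵ.
Combining over a common denominator, (3w - 6)/(w + 8) − 0 = [(3w - 6)·10 − 0·(w + 8)] / [10·(w + 8)] = 30(w − 2) / (10(w + 8)).
So |(3w - 6)/(w + 8) − 0| = 30|w − 2| / (10·|w + 8|).
Restrict δ ≤ 5. Then |w − 2| < 5 gives |w + 8| = |(w − 2) + 10| ≥ 10 − 5 = 5.
Hence |(3w - 6)/(w + 8) − 0| < 30|w − 2|/(10·5) = (3/5)|w − 2|, which is < ϵ once |w − 2| < (5/3)ϵ.
Take δ = min(5, (5/3)ϵ). Then 0 < |w − 2| < δ forces both bounds, so |(3w - 6)/(w + 8) − 0| < ϵ.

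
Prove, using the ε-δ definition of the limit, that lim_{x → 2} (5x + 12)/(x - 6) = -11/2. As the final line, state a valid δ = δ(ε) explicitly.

δ = min(2, (4/21)ε)

Fix ε > 0. We want δ > 0 with 0 < |x − 2| < δ ⇒ |(5x + 12)/(x - 6) + 11/2| < ε.
Combining over a common denominator, (5x + 12)/(x - 6) + 11/2 = [(5x + 12)·(-4) − 22·(x - 6)] / [(-4)·(x - 6)] = -42(x − 2) / ((-4)(x - 6)).
So |(5x + 12)/(x - 6) + 11/2| = 42|x − 2| / (4·|x − 6|).
Require δ ≤ 2, so |x − 6| ≥ |-4| − |x − 2| > 4 − 2 = 2.
Hence |(5x + 12)/(x - 6) + 11/2| < 42|x − 2|/(4·2) = (21/4)|x − 2|, which is < ε once |x − 2| < (4/21)ε.
Take δ = min(2, (4/21)ε). Then 0 < |x − 2| < δ forces both bounds, so |(5x + 12)/(x - 6) + 11/2| < ε.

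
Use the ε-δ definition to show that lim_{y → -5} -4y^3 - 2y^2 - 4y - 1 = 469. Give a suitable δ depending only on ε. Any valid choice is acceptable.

δ = min(1, ε/346)

Suppose ε > 0. We want δ > 0 such that 0 < |y + 5| < δ implies |(-4y^3 - 2y^2 - 4y - 1) − 469| < ε.
(-4y^3 - 2y^2 - 4y - 1) − 469 = -4y^3 - 2y^2 - 4y - 470 = (y + 5)(-4y^2 + 18y - 94).
So |(-4y^3 - 2y^2 - 4y - 1) − 469| = |y + 5|·|-4y^2 + 18y - 94|.
Require δ ≤ 1. Then |y + 5| < 1 gives |y| < 6, and by the triangle inequality |-4y^2 + 18y - 94| ≤ 4·6^2 + 18·6 + 94 = 346.
Hence |(-4y^3 - 2y^2 - 4y - 1) − 469| ≤ 346|y + 5| < ε provided |y + 5| < ε/346.
Take δ = min(1, ε/346). Then 0 < |y + 5| < δ gives both |y + 5| < 1 and |y + 5| < ε/346, so |(-4y^3 - 2y^2 - 4y - 1) − 469| < ε.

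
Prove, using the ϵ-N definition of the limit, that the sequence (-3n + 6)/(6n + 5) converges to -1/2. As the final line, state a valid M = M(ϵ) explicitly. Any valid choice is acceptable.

Fix ϵ > 0. For n ≥ 1, |(-3n + 6)/(6n + 5) + 1/2| = |51|/(6(6n + 5)) = 51/(6(6n + 5)).
Since 6n + 5 ≥ 6n for n ≥ 1, this is ≤ 51/(6·6n) = (17/12)/n.
So |(-3n + 6)/(6n + 5) + 1/2| < ϵ whenever n > (17/12)/ϵ.
Take M = (17/12)/ϵ. If n > M then |(-3n + 6)/(6n + 5) + 1/2| ≤ (17/12)/n < ϵ.

M = (17/12)/ϵ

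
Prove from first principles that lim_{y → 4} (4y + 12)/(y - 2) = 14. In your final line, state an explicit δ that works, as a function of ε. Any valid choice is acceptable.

Let ε > 0 be given. We want δ > 0 with 0 < |y − 4| < δ ⇒ |(4y + 12)/(y - 2) − 14| < ε.
Combining over a common denominator, (4y + 12)/(y - 2) − 14 = [(4y + 12)·2 − 28·(y - 2)] / [2·(y - 2)] = -20(y − 4) / (2(y - 2)).
So |(4y + 12)/(y - 2) − 14| = 20|y − 4| / (2·|y − 2|).
Restrict δ ≤ 1. Then |y − 4| < 1 gives |y − 2| = |(y − 4) + 2| ≥ 2 − 1 = 1.
Hence |(4y + 12)/(y - 2) − 14| < 20|y − 4|/(2·1) = 10|y − 4|, which is < ε once |y − 4| < (1/10)ε.
Take δ = min(1, (1/10)ε). Then 0 < |y − 4| < δ forces both bounds, so |(4y + 12)/(y - 2) − 14| < ε.

δ = min(1, (1/10)ε)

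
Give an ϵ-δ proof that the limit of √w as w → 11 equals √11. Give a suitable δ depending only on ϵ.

Let ϵ > 0. We want δ > 0 such that 0 < |w − 11| < δ implies |√w − √11| < ϵ.
Multiplying by the conjugate, |√w − √11| = |w − 11|/(√w + √11).
Restrict δ ≤ 11 so that |w − 11| < 11 forces w > 0, and then √w + √11 > √11.
Hence |√w − √11| < |w − 11|/√11, which is < ϵ once |w − 11| < √11·ϵ.
Take δ = min(11, √11·ϵ). If 0 < |w − 11| < δ then w > 0 and |√w − √11| < |w − 11|/√11 < ϵ.

δ = min(11, √11·ϵ)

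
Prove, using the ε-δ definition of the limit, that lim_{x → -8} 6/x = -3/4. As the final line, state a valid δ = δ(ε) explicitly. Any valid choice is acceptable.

δ = min(4, (16/3)ε)

Fix ε > 0. We seek δ > 0 such that 0 < |x + 8| < δ implies |6/x + 3/4| < ε.
|6/x + 3/4| = 6·|-8 − x|/(8·|x|) = 6|x + 8|/(8|x|).
Require δ ≤ 4 so that |x| > 8 − 4 = 4, hence 8|x| > 32.
Then |6/x + 3/4| < 6|x + 8|/32, which is < ε when |x + 8| < (16/3)ε.
Take δ = min(4, (16/3)ε). Then 0 < |x + 8| < δ gives both |x + 8| < 4 and |x + 8| < (16/3)ε, so |6/x + 3/4| < ε.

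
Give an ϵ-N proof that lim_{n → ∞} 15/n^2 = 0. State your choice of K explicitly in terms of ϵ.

Let ϵ > 0. For n ≥ 1, |15/n^2 − 0| = 15/n^2.
15/n^2 < ϵ ⇔ n^2 > 15/ϵ ⇔ n > (15/ϵ)^{1/2}.
Take K = (15/ϵ)^{1/2}. Then n > K implies 15/n^2 < ϵ.

K = (15/ϵ)^{1/2}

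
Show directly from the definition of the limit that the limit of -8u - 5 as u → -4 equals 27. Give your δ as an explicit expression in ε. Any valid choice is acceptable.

Let ε > 0 be given. We need δ > 0 so that 0 < |u + 4| < δ implies |(-8u - 5) − 27| < ε.
|(-8u - 5) − 27| = |-8u - 32| = 8|u + 4|.
So 8|u + 4| < ε exactly when |u + 4| < ε/8.
Choosing δ = ε/8 gives |(-8u - 5) − 27| = 8|u + 4| < ε whenever |u + 4| < δ.

δ = ε/8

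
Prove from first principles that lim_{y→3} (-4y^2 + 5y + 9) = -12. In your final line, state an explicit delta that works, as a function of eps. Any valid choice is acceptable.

Suppose eps > 0. We want delta > 0 such that 0 < |y − 3| < delta implies |(-4y^2 + 5y + 9) + 12| < eps.
(-4y^2 + 5y + 9) + 12 = -4y^2 + 5y + 21 = (y − 3)(-4y - 7).
So |(-4y^2 + 5y + 9) + 12| = |y − 3|·|-4y - 7|.
Require delta ≤ 1. Then |y − 3| < 1 gives |y| < 4, and by the triangle inequality |-4y - 7| ≤ 4·4 + 7 = 23.
Hence |(-4y^2 + 5y + 9) + 12| ≤ 23|y − 3| < eps provided |y − 3| < eps/23.
Take delta = min(1, eps/23). Then 0 < |y − 3| < delta gives both |y − 3| < 1 and |y − 3| < eps/23, so |(-4y^2 + 5y + 9) + 12| < eps.

delta = min(1, eps/23)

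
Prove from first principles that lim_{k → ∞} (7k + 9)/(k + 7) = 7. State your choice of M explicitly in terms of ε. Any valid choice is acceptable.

Suppose ε > 0. For k ≥ 1, |(7k + 9)/(k + 7) − 7| = |-40|/((k + 7)) = 40/((k + 7)).
Since k + 7 ≥ k for k ≥ 1, this is ≤ 40/(k) = 40/k.
So |(7k + 9)/(k + 7) − 7| < ε whenever k > 40/ε.
Take M = 40/ε. If k > M then |(7k + 9)/(k + 7) − 7| ≤ 40/k < ε.

M = 40/ε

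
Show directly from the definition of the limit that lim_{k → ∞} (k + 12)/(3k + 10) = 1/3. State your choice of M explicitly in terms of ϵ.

Let ϵ > 0. For k ≥ 1, |(k + 12)/(3k + 10) − (1/3)| = |26|/(3(3k + 10)) = 26/(3(3k + 10)).
Since 3k + 10 ≥ 3k for k ≥ 1, this is ≤ 26/(3·3k) = (26/9)/k.
So |(k + 12)/(3k + 10) − (1/3)| < ϵ whenever k > (26/9)/ϵ.
Take M = (26/9)/ϵ. If k > M then |(k + 12)/(3k + 10) − (1/3)| ≤ (26/9)/k < ϵ.

M = (26/9)/ϵ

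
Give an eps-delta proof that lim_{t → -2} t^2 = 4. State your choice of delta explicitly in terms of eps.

delta = min(1, eps/5)

Suppose eps > 0. We seek delta > 0 with 0 < |t + 2| < delta ⇒ |t^2 − 4| < eps.
Factor: t^2 − 4 = (t + 2)(t - 2), so |t^2 − 4| = |t + 2|·|t - 2|.
Impose delta ≤ 1 so that |t| < 3; then |t - 2| ≤ 5.
Hence |t^2 − 4| ≤ 5|t + 2|, which is < eps once |t + 2| < eps/5.
Take delta = min(1, eps/5). If 0 < |t + 2| < delta then both bounds hold and |t^2 − 4| ≤ 5|t + 2| < 5·(eps/5) = eps.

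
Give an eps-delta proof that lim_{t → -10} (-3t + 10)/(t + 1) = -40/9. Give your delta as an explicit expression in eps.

delta = min(9/2, (81/26)eps)

Suppose eps > 0. We want delta > 0 with 0 < |t + 10| < delta ⇒ |(-3t + 10)/(t + 1) + 40/9| < eps.
Combining over a common denominator, (-3t + 10)/(t + 1) + 40/9 = [(-3t + 10)·(-9) − 40·(t + 1)] / [(-9)·(t + 1)] = -13(t + 10) / ((-9)(t + 1)).
So |(-3t + 10)/(t + 1) + 40/9| = 13|t + 10| / (9·|t + 1|).
Restrict delta ≤ 9/2. Then |t + 10| < 9/2 gives |t + 1| = |(t + 10) + (-9)| ≥ 9 − 9/2 = 9/2.
Hence |(-3t + 10)/(t + 1) + 40/9| < 13|t + 10|/(9·(9/2)) = (26/81)|t + 10|, which is < eps once |t + 10| < (81/26)eps.
Take delta = min(9/2, (81/26)eps). Then 0 < |t + 10| < delta forces both bounds, so |(-3t + 10)/(t + 1) + 40/9| < eps.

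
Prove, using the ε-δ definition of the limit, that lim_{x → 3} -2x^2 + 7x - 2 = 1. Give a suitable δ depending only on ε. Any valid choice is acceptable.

δ = min(1, ε/9)

Let ε > 0 be given. We want δ > 0 such that 0 < |x − 3| < δ implies |(-2x^2 + 7x - 2) − 1| < ε.
(-2x^2 + 7x - 2) − 1 = -2x^2 + 7x - 3 = (x − 3)(-2x + 1).
So |(-2x^2 + 7x - 2) − 1| = |x − 3|·|-2x + 1|.
Assume first that |x − 3| < 1, so |x| < 4. Then |-2x + 1| ≤ 2·4 + 1 = 9.
Hence |(-2x^2 + 7x - 2) − 1| ≤ 9|x − 3| < ε provided |x − 3| < ε/9.
Choosing δ = min(1, ε/9) ensures both conditions, hence |(-2x^2 + 7x - 2) − 1| < ε.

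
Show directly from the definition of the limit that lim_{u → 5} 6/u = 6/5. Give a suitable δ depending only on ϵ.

Let ϵ > 0. We seek δ > 0 such that 0 < |u − 5| < δ implies |6/u − (6/5)| < ϵ.
|6/u − (6/5)| = 6·|5 − u|/(5·|u|) = 6|u − 5|/(5|u|).
Restrict δ ≤ 5/2. Then |u − 5| < 5/2 gives |u| > 5/2, so 5|u| > 25/2.
Then |6/u − (6/5)| < 6|u − 5|/(25/2), which is < ϵ when |u − 5| < (25/12)ϵ.
Take δ = min(5/2, (25/12)ϵ). Then 0 < |u − 5| < δ gives both |u − 5| < 5/2 and |u − 5| < (25/12)ϵ, so |6/u − (6/5)| < ϵ.

δ = min(5/2, (25/12)ϵ)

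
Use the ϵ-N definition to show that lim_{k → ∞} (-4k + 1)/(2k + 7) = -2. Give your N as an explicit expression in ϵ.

Fix ϵ > 0. For k ≥ 1, |(-4k + 1)/(2k + 7) + 2| = |30|/(2(2k + 7)) = 30/(2(2k + 7)).
Since 2k + 7 ≥ 2k for k ≥ 1, this is ≤ 30/(2·2k) = (15/2)/k.
So |(-4k + 1)/(2k + 7) + 2| < ϵ whenever k > (15/2)/ϵ.
Take N = (15/2)/ϵ. If k > N then |(-4k + 1)/(2k + 7) + 2| ≤ (15/2)/k < ϵ.

N = (15/2)/ϵ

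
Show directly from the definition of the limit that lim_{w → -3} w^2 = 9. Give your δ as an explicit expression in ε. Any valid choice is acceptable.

δ = min(2, ε/8)

Let ε > 0. We seek δ > 0 with 0 < |w + 3| < δ ⇒ |w^2 − 9| < ε.
Factor: w^2 − 9 = (w + 3)(w - 3), so |w^2 − 9| = |w + 3|·|w - 3|.
Restrict δ ≤ 2. Then |w + 3| < 2 gives |w| < 5, so by the triangle inequality |w - 3| ≤ 5 + 3 = 8.
Hence |w^2 − 9| ≤ 8|w + 3|, which is < ε once |w + 3| < ε/8.
Take δ = min(2, ε/8). If 0 < |w + 3| < δ then both bounds hold and |w^2 − 9| ≤ 8|w + 3| < 8·(ε/8) = ε.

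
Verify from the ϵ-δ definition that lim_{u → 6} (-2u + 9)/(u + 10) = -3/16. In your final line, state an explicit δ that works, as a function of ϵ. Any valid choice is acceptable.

δ = min(8, (128/29)ϵ)

Fix ϵ > 0. We want δ > 0 with 0 < |u − 6| < δ ⇒ |(-2u + 9)/(u + 10) + 3/16| < ϵ.
Combining over a common denominator, (-2u + 9)/(u + 10) + 3/16 = [(-2u + 9)·16 − (-3)·(u + 10)] / [16·(u + 10)] = -29(u − 6) / (16(u + 10)).
So |(-2u + 9)/(u + 10) + 3/16| = 29|u − 6| / (16·|u + 10|).
Require δ ≤ 8, so |u + 10| ≥ |16| − |u − 6| > 16 − 8 = 8.
Hence |(-2u + 9)/(u + 10) + 3/16| < 29|u − 6|/(16·8) = (29/128)|u − 6|, which is < ϵ once |u − 6| < (128/29)ϵ.
Take δ = min(8, (128/29)ϵ). Then 0 < |u − 6| < δ forces both bounds, so |(-2u + 9)/(u + 10) + 3/16| < ϵ.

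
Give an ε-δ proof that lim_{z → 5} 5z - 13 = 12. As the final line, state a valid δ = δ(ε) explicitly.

δ = ε/5

Suppose ε > 0. We need δ > 0 so that 0 < |z − 5| < δ implies |(5z - 13) − 12| < ε.
|(5z - 13) − 12| = |5z - 25| = 5|z − 5|.
Thus it suffices that |z − 5| < ε/5.
Choosing δ = ε/5 gives |(5z - 13) − 12| = 5|z − 5| < ε whenever |z − 5| < δ.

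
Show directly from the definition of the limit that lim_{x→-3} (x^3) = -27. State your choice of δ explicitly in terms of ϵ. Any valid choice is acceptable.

Suppose ϵ > 0. We seek δ > 0 with 0 < |x + 3| < δ ⇒ |x^3 + 27| < ϵ.
Factor: x^3 + 27 = (x + 3)(x^2 - 3x + 9), so |x^3 + 27| = |x + 3|·|x^2 - 3x + 9|.
Impose δ ≤ 2 so that |x| < 5; then |x^2 - 3x + 9| ≤ 49.
Hence |x^3 + 27| ≤ 49|x + 3|, which is < ϵ once |x + 3| < ϵ/49.
Take δ = min(2, ϵ/49). If 0 < |x + 3| < δ then both bounds hold and |x^3 + 27| ≤ 49|x + 3| < 49·(ϵ/49) = ϵ.

δ = min(2, ϵ/49)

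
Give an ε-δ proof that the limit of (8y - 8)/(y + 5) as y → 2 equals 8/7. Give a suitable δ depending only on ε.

δ = min(7/2, (49/96)ε)

Suppose ε > 0. We want δ > 0 with 0 < |y − 2| < δ ⇒ |(8y - 8)/(y + 5) − (8/7)| < ε.
Combining over a common denominator, (8y - 8)/(y + 5) − (8/7) = [(8y - 8)·7 − 8·(y + 5)] / [7·(y + 5)] = 48(y − 2) / (7(y + 5)).
So |(8y - 8)/(y + 5) − (8/7)| = 48|y − 2| / (7·|y + 5|).
Restrict δ ≤ 7/2. Then |y − 2| < 7/2 gives |y + 5| = |(y − 2) + 7| ≥ 7 − 7/2 = 7/2.
Hence |(8y - 8)/(y + 5) − (8/7)| < 48|y − 2|/(7·(7/2)) = (96/49)|y − 2|, which is < ε once |y − 2| < (49/96)ε.
Take δ = min(7/2, (49/96)ε). Then 0 < |y − 2| < δ forces both bounds, so |(8y - 8)/(y + 5) − (8/7)| < ε.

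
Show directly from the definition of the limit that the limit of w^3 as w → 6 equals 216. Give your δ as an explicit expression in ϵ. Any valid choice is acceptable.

Suppose ϵ > 0. We seek δ > 0 with 0 < |w − 6| < δ ⇒ |w^3 − 216| < ϵ.
Factor: w^3 − 216 = (w − 6)(w^2 + 6w + 36), so |w^3 − 216| = |w − 6|·|w^2 + 6w + 36|.
Restrict δ ≤ 2. Then |w − 6| < 2 gives |w| < 8, so by the triangle inequality |w^2 + 6w + 36| ≤ 8^2 + 6·8 + 36 = 148.
Hence |w^3 − 216| ≤ 148|w − 6|, which is < ϵ once |w − 6| < ϵ/148.
Take δ = min(2, ϵ/148). If 0 < |w − 6| < δ then both bounds hold and |w^3 − 216| ≤ 148|w − 6| < 148·(ϵ/148) = ϵ.

δ = min(2, ϵ/148)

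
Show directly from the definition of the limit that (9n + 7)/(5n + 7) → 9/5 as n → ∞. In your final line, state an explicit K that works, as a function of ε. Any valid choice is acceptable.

K = (28/25)/ε

Fix ε > 0. For n ≥ 1, |(9n + 7)/(5n + 7) − (9/5)| = |-28|/(5(5n + 7)) = 28/(5(5n + 7)).
Since 5n + 7 ≥ 5n for n ≥ 1, this is ≤ 28/(5·5n) = (28/25)/n.
So |(9n + 7)/(5n + 7) − (9/5)| < ε whenever n > (28/25)/ε.
Take K = (28/25)/ε. If n > K then |(9n + 7)/(5n + 7) − (9/5)| ≤ (28/25)/n < ε.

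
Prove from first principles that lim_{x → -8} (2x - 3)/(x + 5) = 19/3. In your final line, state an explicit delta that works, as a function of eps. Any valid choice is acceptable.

delta = min(3/2, (9/26)eps)

Suppose eps > 0. We want delta > 0 with 0 < |x + 8| < delta ⇒ |(2x - 3)/(x + 5) − (19/3)| < eps.
Combining over a common denominator, (2x - 3)/(x + 5) − (19/3) = [(2x - 3)·(-3) − (-19)·(x + 5)] / [(-3)·(x + 5)] = 13(x + 8) / ((-3)(x + 5)).
So |(2x - 3)/(x + 5) − (19/3)| = 13|x + 8| / (3·|x + 5|).
Require delta ≤ 3/2, so |x + 5| ≥ |-3| − |x + 8| > 3 − 3/2 = 3/2.
Hence |(2x - 3)/(x + 5) − (19/3)| < 13|x + 8|/(3·(3/2)) = (26/9)|x + 8|, which is < eps once |x + 8| < (9/26)eps.
Take delta = min(3/2, (9/26)eps). Then 0 < |x + 8| < delta forces both bounds, so |(2x - 3)/(x + 5) − (19/3)| < eps.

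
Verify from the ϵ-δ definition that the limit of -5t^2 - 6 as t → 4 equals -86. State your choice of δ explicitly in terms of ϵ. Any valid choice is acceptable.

δ = min(1, ϵ/45)

Fix ϵ > 0. We want δ > 0 such that 0 < |t − 4| < δ implies |(-5t^2 - 6) + 86| < ϵ.
(-5t^2 - 6) + 86 = -5t^2 + 80 = (t − 4)(-5t - 20).
So |(-5t^2 - 6) + 86| = |t − 4|·|-5t - 20|.
Assume first that |t − 4| < 1, so |t| < 5. Then |-5t - 20| ≤ 5·5 + 20 = 45.
Hence |(-5t^2 - 6) + 86| ≤ 45|t − 4| < ϵ provided |t − 4| < ϵ/45.
Take δ = min(1, ϵ/45). Then 0 < |t − 4| < δ gives both |t − 4| < 1 and |t − 4| < ϵ/45, so |(-5t^2 - 6) + 86| < ϵ.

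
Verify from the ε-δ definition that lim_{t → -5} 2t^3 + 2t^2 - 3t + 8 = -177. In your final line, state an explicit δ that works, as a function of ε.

δ = min(1, ε/157)

Let ε > 0 be given. We want δ > 0 such that 0 < |t + 5| < δ implies |(2t^3 + 2t^2 - 3t + 8) + 177| < ε.
(2t^3 + 2t^2 - 3t + 8) + 177 = 2t^3 + 2t^2 - 3t + 185 = (t + 5)(2t^2 - 8t + 37).
So |(2t^3 + 2t^2 - 3t + 8) + 177| = |t + 5|·|2t^2 - 8t + 37|.
Require δ ≤ 1. Then |t + 5| < 1 gives |t| < 6, and by the triangle inequality |2t^2 - 8t + 37| ≤ 2·6^2 + 8·6 + 37 = 157.
Hence |(2t^3 + 2t^2 - 3t + 8) + 177| ≤ 157|t + 5| < ε provided |t + 5| < ε/157.
Take δ = min(1, ε/157). Then 0 < |t + 5| < δ gives both |t + 5| < 1 and |t + 5| < ε/157, so |(2t^3 + 2t^2 - 3t + 8) + 177| < ε.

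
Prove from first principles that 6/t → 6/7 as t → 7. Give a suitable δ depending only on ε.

Let ε > 0. We seek δ > 0 such that 0 < |t − 7| < δ implies |6/t − (6/7)| < ε.
|6/t − (6/7)| = 6·|7 − t|/(7·|t|) = 6|t − 7|/(7|t|).
Restrict δ ≤ 7/2. Then |t − 7| < 7/2 gives |t| > 7/2, so 7|t| > 49/2.
Then |6/t − (6/7)| < 6|t − 7|/(49/2), which is < ε when |t − 7| < (49/12)ε.
Take δ = min(7/2, (49/12)ε). Then 0 < |t − 7| < δ gives both |t − 7| < 7/2 and |t − 7| < (49/12)ε, so |6/t − (6/7)| < ε.

δ = min(7/2, (49/12)ε)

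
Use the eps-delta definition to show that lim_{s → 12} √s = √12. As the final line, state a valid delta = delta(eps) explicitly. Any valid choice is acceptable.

delta = min(12, √12·eps)

Let eps > 0. We want delta > 0 such that 0 < |s − 12| < delta implies |√s − √12| < eps.
Rationalise: √s − √12 = (s − 12)/(√s + √12), so |√s − √12| = |s − 12|/(√s + √12).
Restrict delta ≤ 12 so that |s − 12| < 12 forces s > 0, and then √s + √12 > √12.
Hence |√s − √12| < |s − 12|/√12, which is < eps once |s − 12| < √12·eps.
Take delta = min(12, √12·eps). If 0 < |s − 12| < delta then s > 0 and |√s − √12| < |s − 12|/√12 < eps.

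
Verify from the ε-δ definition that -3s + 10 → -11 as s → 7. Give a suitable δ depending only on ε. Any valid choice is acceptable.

δ = ε/3

Suppose ε > 0. We need δ > 0 so that 0 < |s − 7| < δ implies |(-3s + 10) + 11| < ε.
Since (-3s + 10) + 11 = -3(s − 7), we have |(-3s + 10) + 11| = 3|s − 7|.
So 3|s − 7| < ε exactly when |s − 7| < ε/3.
Choosing δ = ε/3 gives |(-3s + 10) + 11| = 3|s − 7| < ε whenever |s − 7| < δ.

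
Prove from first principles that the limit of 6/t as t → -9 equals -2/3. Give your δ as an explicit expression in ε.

δ = min(9/2, (27/4)ε)

Let ε > 0. We seek δ > 0 such that 0 < |t + 9| < δ implies |6/t + 2/3| < ε.
|6/t + 2/3| = 6·|-9 − t|/(9·|t|) = 6|t + 9|/(9|t|).
Restrict δ ≤ 9/2. Then |t + 9| < 9/2 gives |t| > 9/2, so 9|t| > 81/2.
Then |6/t + 2/3| < 6|t + 9|/(81/2), which is < ε when |t + 9| < (27/4)ε.
Take δ = min(9/2, (27/4)ε). Then 0 < |t + 9| < δ gives both |t + 9| < 9/2 and |t + 9| < (27/4)ε, so |6/t + 2/3| < ε.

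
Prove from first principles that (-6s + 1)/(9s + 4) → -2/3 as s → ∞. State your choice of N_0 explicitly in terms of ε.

Suppose ε > 0. We seek N_0 > 0 such that s > N_0 implies |(-6s + 1)/(9s + 4) + 2/3| < ε.
(-6s + 1)/(9s + 4) + 2/3 = (9(-6s + 1) − (-6)(9s + 4)) / (9(9s + 4)) = 33/(9(9s + 4)).
For s > 0 we have 9s + 4 > 9s, so |(-6s + 1)/(9s + 4) + 2/3| = 33/(9(9s + 4)) < 33/(9·9s) = (11/27)/s.
Thus |(-6s + 1)/(9s + 4) + 2/3| < ε whenever s > (11/27)/ε.
Take N_0 = (11/27)/ε. If s > N_0 then |(-6s + 1)/(9s + 4) + 2/3| < (11/27)/s < ε.

N_0 = (11/27)/ε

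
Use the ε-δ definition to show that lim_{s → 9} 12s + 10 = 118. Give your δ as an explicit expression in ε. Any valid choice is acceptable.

δ = ε/12

Fix ε > 0. We need δ > 0 so that 0 < |s − 9| < δ implies |(12s + 10) − 118| < ε.
|(12s + 10) − 118| = |12s - 108| = 12|s − 9|.
So 12|s − 9| < ε exactly when |s − 9| < ε/12.
Take δ = ε/12. If 0 < |s − 9| < δ then |(12s + 10) − 118| = 12|s − 9| < 12·(ε/12) = ε.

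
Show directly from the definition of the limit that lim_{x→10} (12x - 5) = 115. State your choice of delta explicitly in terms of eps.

delta = eps/12

Fix eps > 0. We need delta > 0 so that 0 < |x − 10| < delta implies |(12x - 5) − 115| < eps.
|(12x - 5) − 115| = |12x - 120| = 12|x − 10|.
Thus it suffices that |x − 10| < eps/12.
Take delta = eps/12. If 0 < |x − 10| < delta then |(12x - 5) − 115| = 12|x − 10| < 12·(eps/12) = eps.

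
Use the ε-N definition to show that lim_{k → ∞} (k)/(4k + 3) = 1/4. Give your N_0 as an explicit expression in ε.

N_0 = (3/16)/ε

Suppose ε > 0. For k ≥ 1, |(k)/(4k + 3) − (1/4)| = |-3|/(4(4k + 3)) = 3/(4(4k + 3)).
Since 4k + 3 ≥ 4k for k ≥ 1, this is ≤ 3/(4·4k) = (3/16)/k.
So |(k)/(4k + 3) − (1/4)| < ε whenever k > (3/16)/ε.
Take N_0 = (3/16)/ε. If k > N_0 then |(k)/(4k + 3) − (1/4)| ≤ (3/16)/k < ε.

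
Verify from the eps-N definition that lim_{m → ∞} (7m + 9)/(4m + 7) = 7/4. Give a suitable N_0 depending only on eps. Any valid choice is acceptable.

Suppose eps > 0. For m ≥ 1, |(7m + 9)/(4m + 7) − (7/4)| = |-13|/(4(4m + 7)) = 13/(4(4m + 7)).
Since 4m + 7 ≥ 4m for m ≥ 1, this is ≤ 13/(4·4m) = (13/16)/m.
So |(7m + 9)/(4m + 7) − (7/4)| < eps whenever m > (13/16)/eps.
Take N_0 = (13/16)/eps. If m > N_0 then |(7m + 9)/(4m + 7) − (7/4)| ≤ (13/16)/m < eps.

N_0 = (13/16)/eps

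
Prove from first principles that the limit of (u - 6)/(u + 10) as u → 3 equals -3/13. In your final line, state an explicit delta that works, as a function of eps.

delta = min(13/2, (169/32)eps)

Suppose eps > 0. We want delta > 0 with 0 < |u − 3| < delta ⇒ |(u - 6)/(u + 10) + 3/13| < eps.
Combining over a common denominator, (u - 6)/(u + 10) + 3/13 = [(u - 6)·13 − (-3)·(u + 10)] / [13·(u + 10)] = 16(u − 3) / (13(u + 10)).
So |(u - 6)/(u + 10) + 3/13| = 16|u − 3| / (13·|u + 10|).
Restrict delta ≤ 13/2. Then |u − 3| < 13/2 gives |u + 10| = |(u − 3) + 13| ≥ 13 − 13/2 = 13/2.
Hence |(u - 6)/(u + 10) + 3/13| < 16|u − 3|/(13·(13/2)) = (32/169)|u − 3|, which is < eps once |u − 3| < (169/32)eps.
Take delta = min(13/2, (169/32)eps). Then 0 < |u − 3| < delta forces both bounds, so |(u - 6)/(u + 10) + 3/13| < eps.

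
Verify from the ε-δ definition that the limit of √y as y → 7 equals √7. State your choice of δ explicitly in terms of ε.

Suppose ε > 0. We want δ > 0 such that 0 < |y − 7| < δ implies |√y − √7| < ε.
Multiplying by the conjugate, |√y − √7| = |y − 7|/(√y + √7).
Restrict δ ≤ 7 so that |y − 7| < 7 forces y > 0, and then √y + √7 > √7.
Hence |√y − √7| < |y − 7|/√7, which is < ε once |y − 7| < √7·ε.
Take δ = min(7, √7·ε). If 0 < |y − 7| < δ then y > 0 and |√y − √7| < |y − 7|/√7 < ε.

δ = min(7, √7·ε)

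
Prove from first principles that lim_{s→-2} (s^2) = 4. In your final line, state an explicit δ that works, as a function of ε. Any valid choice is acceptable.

Let ε > 0. We seek δ > 0 with 0 < |s + 2| < δ ⇒ |s^2 − 4| < ε.
Factor: s^2 − 4 = (s + 2)(s - 2), so |s^2 − 4| = |s + 2|·|s - 2|.
Restrict δ ≤ 2. Then |s + 2| < 2 gives |s| < 4, so by the triangle inequality |s - 2| ≤ 4 + 2 = 6.
Hence |s^2 − 4| ≤ 6|s + 2|, which is < ε once |s + 2| < ε/6.
Take δ = min(2, ε/6). If 0 < |s + 2| < δ then both bounds hold and |s^2 − 4| ≤ 6|s + 2| < 6·(ε/6) = ε.

δ = min(2, ε/6)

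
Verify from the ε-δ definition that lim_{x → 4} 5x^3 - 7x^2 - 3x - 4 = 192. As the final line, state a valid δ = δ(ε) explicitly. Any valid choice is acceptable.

δ = min(2, ε/307)

Fix ε > 0. We want δ > 0 such that 0 < |x − 4| < δ implies |(5x^3 - 7x^2 - 3x - 4) − 192| < ε.
(5x^3 - 7x^2 - 3x - 4) − 192 = 5x^3 - 7x^2 - 3x - 196 = (x − 4)(5x^2 + 13x + 49).
So |(5x^3 - 7x^2 - 3x - 4) − 192| = |x − 4|·|5x^2 + 13x + 49|.
Assume first that |x − 4| < 2, so |x| < 6. Then |5x^2 + 13x + 49| ≤ 5·6^2 + 13·6 + 49 = 307.
Hence |(5x^3 - 7x^2 - 3x - 4) − 192| ≤ 307|x − 4| < ε provided |x − 4| < ε/307.
Take δ = min(2, ε/307). Then 0 < |x − 4| < δ gives both |x − 4| < 2 and |x − 4| < ε/307, so |(5x^3 - 7x^2 - 3x - 4) − 192| < ε.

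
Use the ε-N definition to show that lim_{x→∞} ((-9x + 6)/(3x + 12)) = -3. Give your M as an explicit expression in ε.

M = 14/ε

Fix ε > 0. We seek M > 0 such that x > M implies |(-9x + 6)/(3x + 12) + 3| < ε.
(-9x + 6)/(3x + 12) + 3 = (3(-9x + 6) − (-9)(3x + 12)) / (3(3x + 12)) = 126/(3(3x + 12)).
For x > 0 we have 3x + 12 > 3x, so |(-9x + 6)/(3x + 12) + 3| = 126/(3(3x + 12)) < 126/(3·3x) = 14/x.
Thus |(-9x + 6)/(3x + 12) + 3| < ε whenever x > 14/ε.
Take M = 14/ε. If x > M then |(-9x + 6)/(3x + 12) + 3| < 14/x < ε.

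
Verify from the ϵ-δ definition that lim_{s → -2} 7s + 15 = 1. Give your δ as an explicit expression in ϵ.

Let ϵ > 0 be given. We need δ > 0 so that 0 < |s + 2| < δ implies |(7s + 15) − 1| < ϵ.
Since (7s + 15) − 1 = 7(s + 2), we have |(7s + 15) − 1| = 7|s + 2|.
So 7|s + 2| < ϵ exactly when |s + 2| < ϵ/7.
Take δ = ϵ/7. If 0 < |s + 2| < δ then |(7s + 15) − 1| = 7|s + 2| < 7·(ϵ/7) = ϵ.

δ = ϵ/7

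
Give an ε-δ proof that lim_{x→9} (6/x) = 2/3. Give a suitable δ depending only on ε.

Let ε > 0. We seek δ > 0 such that 0 < |x − 9| < δ implies |6/x − (2/3)| < ε.
|6/x − (2/3)| = 6·|9 − x|/(9·|x|) = 6|x − 9|/(9|x|).
Restrict δ ≤ 9/2. Then |x − 9| < 9/2 gives |x| > 9/2, so 9|x| > 81/2.
Then |6/x − (2/3)| < 6|x − 9|/(81/2), which is < ε when |x − 9| < (27/4)ε.
Take δ = min(9/2, (27/4)ε). Then 0 < |x − 9| < δ gives both |x − 9| < 9/2 and |x − 9| < (27/4)ε, so |6/x − (2/3)| < ε.

δ = min(9/2, (27/4)ε)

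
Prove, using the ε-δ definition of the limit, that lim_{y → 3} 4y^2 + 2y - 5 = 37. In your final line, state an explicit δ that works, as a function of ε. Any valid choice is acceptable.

Let ε > 0. We want δ > 0 such that 0 < |y − 3| < δ implies |(4y^2 + 2y - 5) − 37| < ε.
(4y^2 + 2y - 5) − 37 = 4y^2 + 2y - 42 = (y − 3)(4y + 14).
So |(4y^2 + 2y - 5) − 37| = |y − 3|·|4y + 14|.
Assume first that |y − 3| < 1, so |y| < 4. Then |4y + 14| ≤ 4·4 + 14 = 30.
Hence |(4y^2 + 2y - 5) − 37| ≤ 30|y − 3| < ε provided |y − 3| < ε/30.
Choosing δ = min(1, ε/30) ensures both conditions, hence |(4y^2 + 2y - 5) − 37| < ε.

δ = min(1, ε/30)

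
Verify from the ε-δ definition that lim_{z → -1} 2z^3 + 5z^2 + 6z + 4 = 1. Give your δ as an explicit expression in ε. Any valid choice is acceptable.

Fix ε > 0. We want δ > 0 such that 0 < |z + 1| < δ implies |(2z^3 + 5z^2 + 6z + 4) − 1| < ε.
(2z^3 + 5z^2 + 6z + 4) − 1 = 2z^3 + 5z^2 + 6z + 3 = (z + 1)(2z^2 + 3z + 3).
So |(2z^3 + 5z^2 + 6z + 4) − 1| = |z + 1|·|2z^2 + 3z + 3|.
Assume first that |z + 1| < 2, so |z| < 3. Then |2z^2 + 3z + 3| ≤ 2·3^2 + 3·3 + 3 = 30.
Hence |(2z^3 + 5z^2 + 6z + 4) − 1| ≤ 30|z + 1| < ε provided |z + 1| < ε/30.
Choosing δ = min(2, ε/30) ensures both conditions, hence |(2z^3 + 5z^2 + 6z + 4) − 1| < ε.

δ = min(2, ε/30)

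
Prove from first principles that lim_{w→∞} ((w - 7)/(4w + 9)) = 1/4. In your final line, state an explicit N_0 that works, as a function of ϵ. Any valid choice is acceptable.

N_0 = (37/16)/ϵ

Suppose ϵ > 0. We seek N_0 > 0 such that w > N_0 implies |(w - 7)/(4w + 9) − (1/4)| < ϵ.
(w - 7)/(4w + 9) − (1/4) = (4(w - 7) − (4w + 9)) / (4(4w + 9)) = -37/(4(4w + 9)).
For w > 0 we have 4w + 9 > 4w, so |(w - 7)/(4w + 9) − (1/4)| = 37/(4(4w + 9)) < 37/(4·4w) = (37/16)/w.
Thus |(w - 7)/(4w + 9) − (1/4)| < ϵ whenever w > (37/16)/ϵ.
Take N_0 = (37/16)/ϵ. If w > N_0 then |(w - 7)/(4w + 9) − (1/4)| < (37/16)/w < ϵ.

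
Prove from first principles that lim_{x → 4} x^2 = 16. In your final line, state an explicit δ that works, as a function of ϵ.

Let ϵ > 0 be given. We seek δ > 0 with 0 < |x − 4| < δ ⇒ |x^2 − 16| < ϵ.
Factor: x^2 − 16 = (x − 4)(x + 4), so |x^2 − 16| = |x − 4|·|x + 4|.
Impose δ ≤ 1 so that |x| < 5; then |x + 4| ≤ 9.
Hence |x^2 − 16| ≤ 9|x − 4|, which is < ϵ once |x − 4| < ϵ/9.
Take δ = min(1, ϵ/9). If 0 < |x − 4| < δ then both bounds hold and |x^2 − 16| ≤ 9|x − 4| < 9·(ϵ/9) = ϵ.

δ = min(1, ϵ/9)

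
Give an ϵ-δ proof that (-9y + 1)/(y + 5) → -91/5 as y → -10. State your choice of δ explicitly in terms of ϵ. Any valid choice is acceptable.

Fix ϵ > 0. We want δ > 0 with 0 < |y + 10| < δ ⇒ |(-9y + 1)/(y + 5) + 91/5| < ϵ.
Combining over a common denominator, (-9y + 1)/(y + 5) + 91/5 = [(-9y + 1)·(-5) − 91·(y + 5)] / [(-5)·(y + 5)] = -46(y + 10) / ((-5)(y + 5)).
So |(-9y + 1)/(y + 5) + 91/5| = 46|y + 10| / (5·|y + 5|).
Restrict δ ≤ 5/2. Then |y + 10| < 5/2 gives |y + 5| = |(y + 10) + (-5)| ≥ 5 − 5/2 = 5/2.
Hence |(-9y + 1)/(y + 5) + 91/5| < 46|y + 10|/(5·(5/2)) = (92/25)|y + 10|, which is < ϵ once |y + 10| < (25/92)ϵ.
Take δ = min(5/2, (25/92)ϵ). Then 0 < |y + 10| < δ forces both bounds, so |(-9y + 1)/(y + 5) + 91/5| < ϵ.

δ = min(5/2, (25/92)ϵ)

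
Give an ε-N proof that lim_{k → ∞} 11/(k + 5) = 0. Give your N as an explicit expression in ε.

Let ε > 0. For k ≥ 1, |11/(k + 5) − 0| = 11/(k + 5) ≤ 11/k.
We need 11/k < ε, i.e. k > 11/ε.
Take N = 11/ε. If k > N then |11/(k + 5)| ≤ 11/k < ε.

N = 11/ε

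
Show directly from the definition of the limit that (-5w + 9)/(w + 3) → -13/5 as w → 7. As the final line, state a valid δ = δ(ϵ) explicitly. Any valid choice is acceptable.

δ = min(5, (25/12)ϵ)

Let ϵ > 0 be given. We want δ > 0 with 0 < |w − 7| < δ ⇒ |(-5w + 9)/(w + 3) + 13/5| < ϵ.
Combining over a common denominator, (-5w + 9)/(w + 3) + 13/5 = [(-5w + 9)·10 − (-26)·(w + 3)] / [10·(w + 3)] = -24(w − 7) / (10(w + 3)).
So |(-5w + 9)/(w + 3) + 13/5| = 24|w − 7| / (10·|w + 3|).
Require δ ≤ 5, so |w + 3| ≥ |10| − |w − 7| > 10 − 5 = 5.
Hence |(-5w + 9)/(w + 3) + 13/5| < 24|w − 7|/(10·5) = (12/25)|w − 7|, which is < ϵ once |w − 7| < (25/12)ϵ.
Take δ = min(5, (25/12)ϵ). Then 0 < |w − 7| < δ forces both bounds, so |(-5w + 9)/(w + 3) + 13/5| < ϵ.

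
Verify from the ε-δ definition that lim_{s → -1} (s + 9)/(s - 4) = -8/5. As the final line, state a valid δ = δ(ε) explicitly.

δ = min(5/2, (25/26)ε)

Let ε > 0 be given. We want δ > 0 with 0 < |s + 1| < δ ⇒ |(s + 9)/(s - 4) + 8/5| < ε.
Combining over a common denominator, (s + 9)/(s - 4) + 8/5 = [(s + 9)·(-5) − 8·(s - 4)] / [(-5)·(s - 4)] = -13(s + 1) / ((-5)(s - 4)).
So |(s + 9)/(s - 4) + 8/5| = 13|s + 1| / (5·|s − 4|).
Restrict δ ≤ 5/2. Then |s + 1| < 5/2 gives |s − 4| = |(s + 1) + (-5)| ≥ 5 − 5/2 = 5/2.
Hence |(s + 9)/(s - 4) + 8/5| < 13|s + 1|/(5·(5/2)) = (26/25)|s + 1|, which is < ε once |s + 1| < (25/26)ε.
Take δ = min(5/2, (25/26)ε). Then 0 < |s + 1| < δ forces both bounds, so |(s + 9)/(s - 4) + 8/5| < ε.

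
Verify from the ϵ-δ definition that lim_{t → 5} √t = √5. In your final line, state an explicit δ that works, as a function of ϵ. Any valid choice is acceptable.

Suppose ϵ > 0. We want δ > 0 such that 0 < |t − 5| < δ implies |√t − √5| < ϵ.
Rationalise: √t − √5 = (t − 5)/(√t + √5), so |√t − √5| = |t − 5|/(√t + √5).
Restrict δ ≤ 5 so that |t − 5| < 5 forces t > 0, and then √t + √5 > √5.
Hence |√t − √5| < |t − 5|/√5, which is < ϵ once |t − 5| < √5·ϵ.
Take δ = min(5, √5·ϵ). If 0 < |t − 5| < δ then t > 0 and |√t − √5| < |t − 5|/√5 < ϵ.

δ = min(5, √5·ϵ)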